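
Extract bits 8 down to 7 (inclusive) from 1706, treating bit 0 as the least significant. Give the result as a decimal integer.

v = 11010101010
Shift right by 7: 1101
Mask low 2 bits: 01 = 1

1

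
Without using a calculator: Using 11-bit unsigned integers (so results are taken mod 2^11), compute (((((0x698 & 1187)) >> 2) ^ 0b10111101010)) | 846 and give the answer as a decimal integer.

0x698 = 11010011000
1187 = 10010100011
→ & → 10010000000 = 1152
→ >> 2 → 00100100000 = 288
0b10111101010 = 10111101010
→ ^ → 10011001010 = 1226
846 = 01101001110
→ | → 11111001110 = 1998

1998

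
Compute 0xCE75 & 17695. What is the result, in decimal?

0xCE75 = 1100111001110101
17695 = 0100010100011111
AND → 0100010000010101 = 17429

17429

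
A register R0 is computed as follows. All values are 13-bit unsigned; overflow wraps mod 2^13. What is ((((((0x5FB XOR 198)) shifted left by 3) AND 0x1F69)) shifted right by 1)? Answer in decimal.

0x5FB = 0010111111011
198 = 0000011000110
→ XOR → 0010100111101 = 1341
→ shifted left by 3 (mod 2^13) → 0100111101000 = 2536
0x1F69 = 1111101101001
→ AND → 0100101101000 = 2408
→ shifted right by 1 → 0010010110100 = 1204

1204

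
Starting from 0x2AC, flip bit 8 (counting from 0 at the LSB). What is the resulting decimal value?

x = 001010101100
bit 8 is currently 0; toggle it via x ^ (1 << 8) = x ^ 256
→ 001110101100 = 940

940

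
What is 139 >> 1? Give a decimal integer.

69

139 = 10001011
shift right by 1 → 01000101 = 69
(equivalently, floor(139 / 2))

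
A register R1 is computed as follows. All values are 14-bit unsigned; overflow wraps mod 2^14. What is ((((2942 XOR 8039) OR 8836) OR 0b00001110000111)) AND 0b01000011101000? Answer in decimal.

2942 = 00101101111110
8039 = 01111101100111
→ XOR → 01010000011001 = 5145
8836 = 10001010000100
→ OR → 11011010011101 = 13981
0b00001110000111 = 00001110000111
→ OR → 11011110011111 = 14239
0b01000011101000 = 01000011101000
→ AND → 01000010001000 = 4232

4232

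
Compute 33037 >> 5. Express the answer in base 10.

1032

33037 = 1000000100001101
shift right by 5 → 0000010000001000 = 1032
(equivalently, floor(33037 / 32))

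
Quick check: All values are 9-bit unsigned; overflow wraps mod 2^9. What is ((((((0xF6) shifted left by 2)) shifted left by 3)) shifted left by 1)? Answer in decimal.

0xF6 = 011110110
→ shifted left by 2 (mod 2^9) → 111011000 = 472
→ shifted left by 3 (mod 2^9) → 011000000 = 192
→ shifted left by 1 (mod 2^9) → 110000000 = 384

384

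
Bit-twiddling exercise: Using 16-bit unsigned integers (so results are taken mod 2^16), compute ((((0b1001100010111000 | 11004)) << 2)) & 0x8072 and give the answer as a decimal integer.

32880

0b1001100010111000 = 1001100010111000
11004 = 0010101011111100
→ | → 1011101011111100 = 47868
→ << 2 (mod 2^16) → 1110101111110000 = 60400
0x8072 = 1000000001110010
→ & → 1000000001110000 = 32880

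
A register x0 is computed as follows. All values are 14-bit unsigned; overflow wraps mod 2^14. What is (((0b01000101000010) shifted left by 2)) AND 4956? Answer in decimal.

0b01000101000010 = 01000101000010
→ shifted left by 2 (mod 2^14) → 00010100001000 = 1288
4956 = 01001101011100
→ AND → 00000100001000 = 264

264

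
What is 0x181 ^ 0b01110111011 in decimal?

570

0x181 = 0110000001
b = 1110111011
XOR → 1000111010 = 570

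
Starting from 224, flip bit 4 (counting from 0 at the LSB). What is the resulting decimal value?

x = 11100000
bit 4 is currently 0; toggle it via x ^ (1 << 4) = x ^ 16
→ 11110000 = 240

240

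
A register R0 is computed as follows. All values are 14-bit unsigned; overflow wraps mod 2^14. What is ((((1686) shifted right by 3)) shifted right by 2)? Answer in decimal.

1686 = 00011010010110
→ shifted right by 3 → 00000011010010 = 210
→ shifted right by 2 → 00000000110100 = 52

52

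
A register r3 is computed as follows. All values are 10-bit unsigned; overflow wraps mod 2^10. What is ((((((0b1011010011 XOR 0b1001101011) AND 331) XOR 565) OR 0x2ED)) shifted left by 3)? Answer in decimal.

1000

0b1011010011 = 1011010011
0b1001101011 = 1001101011
→ XOR → 0010111000 = 184
331 = 0101001011
→ AND → 0000001000 = 8
565 = 1000110101
→ XOR → 1000111101 = 573
0x2ED = 1011101101
→ OR → 1011111101 = 765
→ shifted left by 3 (mod 2^10) → 1111101000 = 1000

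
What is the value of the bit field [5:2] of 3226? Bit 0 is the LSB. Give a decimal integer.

6

v = 110010011010
Shift right by 2: 1100100110
Mask low 4 bits: 0110 = 6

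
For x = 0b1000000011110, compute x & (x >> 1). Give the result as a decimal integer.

x = 1000000011110 = 4126
x>>1 = 0100000001111
AND  = 0000000001110 = 14
(x & (x >> 1) has a 1 wherever x has two consecutive 1 bits.)

14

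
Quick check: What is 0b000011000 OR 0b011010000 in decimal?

a = 00011000
b = 11010000
 OR → 11011000 = 216

216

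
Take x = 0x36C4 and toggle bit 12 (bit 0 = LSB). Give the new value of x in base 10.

9924

x = 11011011000100
bit 12 is currently 1; toggle it via x ^ (1 << 12) = x ^ 4096
→ 10011011000100 = 9924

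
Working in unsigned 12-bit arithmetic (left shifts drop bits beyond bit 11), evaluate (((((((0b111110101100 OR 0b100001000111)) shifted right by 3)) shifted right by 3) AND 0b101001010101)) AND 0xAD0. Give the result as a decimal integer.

16

0b111110101100 = 111110101100
0b100001000111 = 100001000111
→ OR → 111111101111 = 4079
→ shifted right by 3 → 000111111101 = 509
→ shifted right by 3 → 000000111111 = 63
0b101001010101 = 101001010101
→ AND → 000000010101 = 21
0xAD0 = 101011010000
→ AND → 000000010000 = 16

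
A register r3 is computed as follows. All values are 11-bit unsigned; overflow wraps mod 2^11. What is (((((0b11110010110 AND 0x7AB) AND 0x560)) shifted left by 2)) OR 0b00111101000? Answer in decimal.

0b11110010110 = 11110010110
0x7AB = 11110101011
→ AND → 11110000010 = 1922
0x560 = 10101100000
→ AND → 10100000000 = 1280
→ shifted left by 2 (mod 2^11) → 10000000000 = 1024
0b00111101000 = 00111101000
→ OR → 10111101000 = 1512

1512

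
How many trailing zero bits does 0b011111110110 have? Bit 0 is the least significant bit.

1

0b011111110110 = 11111110110
Trailing zeros: 1, so the lowest set bit is bit 1 (value 2).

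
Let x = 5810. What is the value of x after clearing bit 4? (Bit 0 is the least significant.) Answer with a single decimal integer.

5794

x = 1011010110010
bit 4 is currently 1; clear it via x & ~(1 << 4) = x & ~16
→ 1011010100010 = 5794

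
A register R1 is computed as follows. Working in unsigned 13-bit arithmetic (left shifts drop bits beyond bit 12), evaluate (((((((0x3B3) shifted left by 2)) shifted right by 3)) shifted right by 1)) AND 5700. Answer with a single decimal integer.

68

0x3B3 = 0001110110011
→ shifted left by 2 (mod 2^13) → 0111011001100 = 3788
→ shifted right by 3 → 0000111011001 = 473
→ shifted right by 1 → 0000011101100 = 236
5700 = 1011001000100
→ AND → 0000001000100 = 68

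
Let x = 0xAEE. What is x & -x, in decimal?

2

x = 101011101110 = 2798
-x (two's complement) = …010100010010
AND   = 000000000010 = 2
(x & -x isolates the lowest set bit of x.)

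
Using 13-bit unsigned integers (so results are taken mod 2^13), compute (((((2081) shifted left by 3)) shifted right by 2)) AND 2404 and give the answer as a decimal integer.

2081 = 0100000100001
→ shifted left by 3 (mod 2^13) → 0000100001000 = 264
→ shifted right by 2 → 0000001000010 = 66
2404 = 0100101100100
→ AND → 0000001000000 = 64

64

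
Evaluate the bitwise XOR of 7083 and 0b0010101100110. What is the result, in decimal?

7885

7083 = 1101110101011
b = 0010101100110
XOR → 1111011001101 = 7885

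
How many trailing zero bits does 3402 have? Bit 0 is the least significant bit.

3402 = 110101001010
Trailing zeros: 1, so the lowest set bit is bit 1 (value 2).

1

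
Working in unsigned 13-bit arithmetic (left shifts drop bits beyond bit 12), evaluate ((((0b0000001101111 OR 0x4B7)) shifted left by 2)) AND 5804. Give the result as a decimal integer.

4780

0b0000001101111 = 0000001101111
0x4B7 = 0010010110111
→ OR → 0010011111111 = 1279
→ shifted left by 2 (mod 2^13) → 1001111111100 = 5116
5804 = 1011010101100
→ AND → 1001010101100 = 4780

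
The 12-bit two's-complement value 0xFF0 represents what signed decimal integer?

-16

pattern = 111111110000 (MSB is 1 ⇒ negative)
Invert: 000000001111, add 1 → 000000010000 = 16, so the value is -16.
(Equivalently: 4080 - 2^12 = 4080 - 4096 = -16.)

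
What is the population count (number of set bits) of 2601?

2601 = 101000101001
Count the 1s: 1 + 1 + 1 + 1 + 1 = 5

5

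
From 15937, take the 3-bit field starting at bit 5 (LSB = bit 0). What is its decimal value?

v = 11111001000001
Shift right by 5: 111110010
Mask low 3 bits: 010 = 2

2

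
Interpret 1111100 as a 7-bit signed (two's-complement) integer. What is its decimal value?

pattern = 1111100 (MSB is 1 ⇒ negative)
Invert: 0000011, add 1 → 0000100 = 4, so the value is -4.
(Equivalently: 124 - 2^7 = 124 - 128 = -4.)

-4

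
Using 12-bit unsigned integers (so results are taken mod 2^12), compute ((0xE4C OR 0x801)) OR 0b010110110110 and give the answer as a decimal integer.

4095

0xE4C = 111001001100
0x801 = 100000000001
→ OR → 111001001101 = 3661
0b010110110110 = 010110110110
→ OR → 111111111111 = 4095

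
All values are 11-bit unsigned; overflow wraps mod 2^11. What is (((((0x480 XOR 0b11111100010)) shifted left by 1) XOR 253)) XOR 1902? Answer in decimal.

0x480 = 10010000000
0b11111100010 = 11111100010
→ XOR → 01101100010 = 866
→ shifted left by 1 (mod 2^11) → 11011000100 = 1732
253 = 00011111101
→ XOR → 11000111001 = 1593
1902 = 11101101110
→ XOR → 00101010111 = 343

343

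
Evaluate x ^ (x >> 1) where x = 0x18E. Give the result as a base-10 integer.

x = 110001110 = 398
x>>1 = 011000111
XOR  = 101001001 = 329
(x ^ (x >> 1) gives the standard binary-reflected Gray code of x.)

329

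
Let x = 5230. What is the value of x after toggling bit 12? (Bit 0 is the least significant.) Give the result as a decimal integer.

1134

x = 1010001101110
bit 12 is currently 1; toggle it via x ^ (1 << 12) = x ^ 4096
→ 0010001101110 = 1134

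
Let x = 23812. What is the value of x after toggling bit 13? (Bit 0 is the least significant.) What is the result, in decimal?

x = 101110100000100
bit 13 is currently 0; toggle it via x ^ (1 << 13) = x ^ 8192
→ 111110100000100 = 32004

32004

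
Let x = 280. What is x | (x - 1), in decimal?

287

x = 100011000 = 280
x - 1 = 100010111
OR    = 100011111 = 287
(x | (x - 1) sets all bits below the lowest set bit.)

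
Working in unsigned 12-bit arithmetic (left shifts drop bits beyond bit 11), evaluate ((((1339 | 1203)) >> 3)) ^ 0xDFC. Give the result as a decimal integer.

3403

1339 = 010100111011
1203 = 010010110011
→ | → 010110111011 = 1467
→ >> 3 → 000010110111 = 183
0xDFC = 110111111100
→ ^ → 110101001011 = 3403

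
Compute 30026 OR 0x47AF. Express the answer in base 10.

30703

30026 = 111010101001010
0x47AF = 100011110101111
 OR → 111011111101111 = 30703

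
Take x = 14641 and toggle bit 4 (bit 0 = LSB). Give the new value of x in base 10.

x = 11100100110001
bit 4 is currently 1; toggle it via x ^ (1 << 4) = x ^ 16
→ 11100100100001 = 14625

14625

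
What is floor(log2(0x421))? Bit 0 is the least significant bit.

10

0x421 = 10000100001
The topmost 1 is at position 10 (since 2^10 = 1024 ≤ 1057 < 2048).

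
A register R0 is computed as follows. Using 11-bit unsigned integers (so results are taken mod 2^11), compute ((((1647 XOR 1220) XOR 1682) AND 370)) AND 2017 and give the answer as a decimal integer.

1647 = 11001101111
1220 = 10011000100
→ XOR → 01010101011 = 683
1682 = 11010010010
→ XOR → 10000111001 = 1081
370 = 00101110010
→ AND → 00000110000 = 48
2017 = 11111100001
→ AND → 00000100000 = 32

32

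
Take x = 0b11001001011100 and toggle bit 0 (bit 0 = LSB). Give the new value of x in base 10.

12893

x = 11001001011100
bit 0 is currently 0; toggle it via x ^ (1 << 0) = x ^ 1
→ 11001001011101 = 12893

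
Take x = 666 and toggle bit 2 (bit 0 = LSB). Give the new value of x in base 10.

670

x = 1010011010
bit 2 is currently 0; toggle it via x ^ (1 << 2) = x ^ 4
→ 1010011110 = 670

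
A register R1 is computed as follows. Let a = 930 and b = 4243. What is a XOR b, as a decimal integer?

930 = 0001110100010
4243 = 1000010010011
XOR → 1001100110001 = 4913

4913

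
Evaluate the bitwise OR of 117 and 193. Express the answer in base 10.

245

117 = 01110101
193 = 11000001
 OR → 11110101 = 245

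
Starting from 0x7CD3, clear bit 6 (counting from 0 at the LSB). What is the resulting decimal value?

x = 0111110011010011
bit 6 is currently 1; clear it via x & ~(1 << 6) = x & ~64
→ 0111110010010011 = 31891

31891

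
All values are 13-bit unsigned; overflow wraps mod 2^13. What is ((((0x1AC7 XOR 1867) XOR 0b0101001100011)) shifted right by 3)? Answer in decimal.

0x1AC7 = 1101011000111
1867 = 0011101001011
→ XOR → 1110110001100 = 7564
0b0101001100011 = 0101001100011
→ XOR → 1011111101111 = 6127
→ shifted right by 3 → 0001011111101 = 765

765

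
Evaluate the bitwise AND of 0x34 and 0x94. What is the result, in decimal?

0x34 = 00110100
0x94 = 10010100
AND → 00010100 = 20

20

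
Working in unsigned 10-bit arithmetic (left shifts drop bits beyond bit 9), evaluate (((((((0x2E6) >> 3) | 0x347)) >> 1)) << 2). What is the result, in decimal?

0x2E6 = 1011100110
→ >> 3 → 0001011100 = 92
0x347 = 1101000111
→ | → 1101011111 = 863
→ >> 1 → 0110101111 = 431
→ << 2 (mod 2^10) → 1010111100 = 700

700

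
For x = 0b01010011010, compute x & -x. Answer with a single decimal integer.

x = 1010011010 = 666
-x (two's complement) = …0101100110
AND   = 0000000010 = 2
(x & -x isolates the lowest set bit of x.)

2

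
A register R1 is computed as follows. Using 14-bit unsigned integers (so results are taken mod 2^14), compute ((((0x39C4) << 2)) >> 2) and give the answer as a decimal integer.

0x39C4 = 11100111000100
→ << 2 (mod 2^14) → 10011100010000 = 10000
→ >> 2 → 00100111000100 = 2500

2500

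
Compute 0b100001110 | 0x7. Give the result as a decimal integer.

a = 100001110
0x7 = 000000111
 OR → 100001111 = 271

271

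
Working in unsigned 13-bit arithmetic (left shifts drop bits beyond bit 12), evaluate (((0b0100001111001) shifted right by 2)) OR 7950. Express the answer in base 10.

7966

0b0100001111001 = 0100001111001
→ shifted right by 2 → 0001000011110 = 542
7950 = 1111100001110
→ OR → 1111100011110 = 7966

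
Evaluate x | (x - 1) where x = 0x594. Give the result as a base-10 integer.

x = 10110010100 = 1428
x - 1 = 10110010011
OR    = 10110010111 = 1431
(x | (x - 1) sets all bits below the lowest set bit.)

1431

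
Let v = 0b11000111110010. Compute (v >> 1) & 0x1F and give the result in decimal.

25

v = 11000111110010
Shift right by 1: 1100011111001
Mask low 5 bits: 11001 = 25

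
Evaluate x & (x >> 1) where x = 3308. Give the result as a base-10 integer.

x = 110011101100 = 3308
x>>1 = 011001110110
AND  = 010001100100 = 1124
(x & (x >> 1) has a 1 wherever x has two consecutive 1 bits.)

1124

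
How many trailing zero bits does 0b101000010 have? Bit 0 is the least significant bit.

1

0b101000010 = 101000010
Trailing zeros: 1, so the lowest set bit is bit 1 (value 2).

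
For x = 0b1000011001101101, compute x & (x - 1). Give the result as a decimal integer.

34412

x = 1000011001101101 = 34413
x - 1 = 1000011001101100
AND   = 1000011001101100 = 34412
(x & (x - 1) clears the lowest set bit of x.)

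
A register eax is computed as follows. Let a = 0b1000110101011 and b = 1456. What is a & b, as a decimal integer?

416

a = 1000110101011
1456 = 0010110110000
AND → 0000110100000 = 416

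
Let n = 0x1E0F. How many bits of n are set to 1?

0x1E0F = 1111000001111
Count the 1s: 1 + 1 + 1 + 1 + 1 + 1 + 1 + 1 = 8

8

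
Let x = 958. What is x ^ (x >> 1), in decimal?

x = 1110111110 = 958
x>>1 = 0111011111
XOR  = 1001100001 = 609
(x ^ (x >> 1) gives the standard binary-reflected Gray code of x.)

609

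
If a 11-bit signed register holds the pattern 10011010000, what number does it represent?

-816

pattern = 10011010000 (MSB is 1 ⇒ negative)
Invert: 01100101111, add 1 → 01100110000 = 816, so the value is -816.
(Equivalently: 1232 - 2^11 = 1232 - 2048 = -816.)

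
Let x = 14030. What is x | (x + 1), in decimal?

14031

x = 11011011001110 = 14030
x + 1 = 11011011001111
OR    = 11011011001111 = 14031
(x | (x + 1) sets the lowest cleared bit.)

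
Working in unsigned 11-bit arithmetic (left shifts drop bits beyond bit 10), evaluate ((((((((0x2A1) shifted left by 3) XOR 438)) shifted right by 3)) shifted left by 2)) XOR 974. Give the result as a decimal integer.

0x2A1 = 01010100001
→ shifted left by 3 (mod 2^11) → 10100001000 = 1288
438 = 00110110110
→ XOR → 10010111110 = 1214
→ shifted right by 3 → 00010010111 = 151
→ shifted left by 2 (mod 2^11) → 01001011100 = 604
974 = 01111001110
→ XOR → 00110010010 = 402

402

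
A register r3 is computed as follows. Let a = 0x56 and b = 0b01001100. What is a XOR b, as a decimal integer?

26

0x56 = 1010110
b = 1001100
XOR → 0011010 = 26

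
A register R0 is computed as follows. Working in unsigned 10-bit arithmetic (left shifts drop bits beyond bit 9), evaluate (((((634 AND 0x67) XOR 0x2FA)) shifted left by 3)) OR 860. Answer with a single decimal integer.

988

634 = 1001111010
0x67 = 0001100111
→ AND → 0001100010 = 98
0x2FA = 1011111010
→ XOR → 1010011000 = 664
→ shifted left by 3 (mod 2^10) → 0011000000 = 192
860 = 1101011100
→ OR → 1111011100 = 988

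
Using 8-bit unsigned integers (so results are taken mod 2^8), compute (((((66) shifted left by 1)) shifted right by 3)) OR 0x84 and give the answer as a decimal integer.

66 = 01000010
→ shifted left by 1 (mod 2^8) → 10000100 = 132
→ shifted right by 3 → 00010000 = 16
0x84 = 10000100
→ OR → 10010100 = 148

148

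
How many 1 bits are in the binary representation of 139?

4

139 = 10001011
Count the 1s: 1 + 1 + 1 + 1 = 4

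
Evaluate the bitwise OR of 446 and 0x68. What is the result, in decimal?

446 = 110111110
0x68 = 001101000
 OR → 111111110 = 510

510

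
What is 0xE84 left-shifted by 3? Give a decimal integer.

29728

0xE84 = 000111010000100
shift left by 3 → 111010000100000 = 29728
(equivalently, 3716 × 2^3 = 3716 × 8)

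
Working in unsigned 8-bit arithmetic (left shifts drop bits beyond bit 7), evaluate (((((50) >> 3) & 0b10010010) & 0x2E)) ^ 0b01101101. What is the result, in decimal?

111

50 = 00110010
→ >> 3 → 00000110 = 6
0b10010010 = 10010010
→ & → 00000010 = 2
0x2E = 00101110
→ & → 00000010 = 2
0b01101101 = 01101101
→ ^ → 01101111 = 111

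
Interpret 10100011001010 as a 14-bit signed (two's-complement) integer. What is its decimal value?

pattern = 10100011001010 (MSB is 1 ⇒ negative)
Invert: 01011100110101, add 1 → 01011100110110 = 5942, so the value is -5942.
(Equivalently: 10442 - 2^14 = 10442 - 16384 = -5942.)

-5942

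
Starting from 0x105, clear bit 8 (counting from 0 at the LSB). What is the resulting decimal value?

x = 100000101
bit 8 is currently 1; clear it via x & ~(1 << 8) = x & ~256
→ 000000101 = 5

5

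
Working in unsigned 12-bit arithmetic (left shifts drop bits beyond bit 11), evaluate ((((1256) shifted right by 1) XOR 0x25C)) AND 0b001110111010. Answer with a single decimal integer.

1256 = 010011101000
→ shifted right by 1 → 001001110100 = 628
0x25C = 001001011100
→ XOR → 000000101000 = 40
0b001110111010 = 001110111010
→ AND → 000000101000 = 40

40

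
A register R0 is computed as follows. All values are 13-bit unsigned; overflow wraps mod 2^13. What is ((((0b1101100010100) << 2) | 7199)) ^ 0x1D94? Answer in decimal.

0b1101100010100 = 1101100010100
→ << 2 (mod 2^13) → 0110001010000 = 3152
7199 = 1110000011111
→ | → 1110001011111 = 7263
0x1D94 = 1110110010100
→ ^ → 0000111001011 = 459

459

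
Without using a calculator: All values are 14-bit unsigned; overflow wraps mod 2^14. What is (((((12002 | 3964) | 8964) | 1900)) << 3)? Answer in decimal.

16368

12002 = 10111011100010
3964 = 00111101111100
→ | → 10111111111110 = 12286
8964 = 10001100000100
→ | → 10111111111110 = 12286
1900 = 00011101101100
→ | → 10111111111110 = 12286
→ << 3 (mod 2^14) → 11111111110000 = 16368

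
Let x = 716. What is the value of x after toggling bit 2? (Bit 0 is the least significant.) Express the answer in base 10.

x = 1011001100
bit 2 is currently 1; toggle it via x ^ (1 << 2) = x ^ 4
→ 1011001000 = 712

712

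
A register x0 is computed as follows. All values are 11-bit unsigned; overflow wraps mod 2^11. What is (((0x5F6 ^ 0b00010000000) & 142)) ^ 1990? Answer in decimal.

0x5F6 = 10111110110
0b00010000000 = 00010000000
→ ^ → 10101110110 = 1398
142 = 00010001110
→ & → 00000000110 = 6
1990 = 11111000110
→ ^ → 11111000000 = 1984

1984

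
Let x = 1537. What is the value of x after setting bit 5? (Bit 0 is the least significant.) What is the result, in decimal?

1569

x = 0011000000001
bit 5 is currently 0; set it via x | (1 << 5) = x | 32
→ 0011000100001 = 1569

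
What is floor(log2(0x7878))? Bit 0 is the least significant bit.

14

0x7878 = 111100001111000
The topmost 1 is at position 14 (since 2^14 = 16384 ≤ 30840 < 32768).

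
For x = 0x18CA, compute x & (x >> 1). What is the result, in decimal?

x = 1100011001010 = 6346
x>>1 = 0110001100101
AND  = 0100001000000 = 2112
(x & (x >> 1) has a 1 wherever x has two consecutive 1 bits.)

2112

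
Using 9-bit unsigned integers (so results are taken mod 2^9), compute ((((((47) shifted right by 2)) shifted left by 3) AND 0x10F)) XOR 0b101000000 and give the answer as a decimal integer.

328

47 = 000101111
→ shifted right by 2 → 000001011 = 11
→ shifted left by 3 (mod 2^9) → 001011000 = 88
0x10F = 100001111
→ AND → 000001000 = 8
0b101000000 = 101000000
→ XOR → 101001000 = 328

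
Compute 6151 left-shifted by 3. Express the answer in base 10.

6151 = 0001100000000111
shift left by 3 → 1100000000111000 = 49208
(equivalently, 6151 × 2^3 = 6151 × 8)

49208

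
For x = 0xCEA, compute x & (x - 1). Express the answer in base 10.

3304

x = 110011101010 = 3306
x - 1 = 110011101001
AND   = 110011101000 = 3304
(x & (x - 1) clears the lowest set bit of x.)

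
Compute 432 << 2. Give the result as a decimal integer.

1728

432 = 00110110000
shift left by 2 → 11011000000 = 1728
(equivalently, 432 × 2^2 = 432 × 4)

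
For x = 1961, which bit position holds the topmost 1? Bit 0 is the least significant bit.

1961 = 11110101001
The topmost 1 is at position 10 (since 2^10 = 1024 ≤ 1961 < 2048).

10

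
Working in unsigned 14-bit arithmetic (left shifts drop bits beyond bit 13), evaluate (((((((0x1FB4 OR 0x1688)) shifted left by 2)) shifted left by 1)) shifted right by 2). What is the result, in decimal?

3960

0x1FB4 = 01111110110100
0x1688 = 01011010001000
→ OR → 01111110111100 = 8124
→ shifted left by 2 (mod 2^14) → 11111011110000 = 16112
→ shifted left by 1 (mod 2^14) → 11110111100000 = 15840
→ shifted right by 2 → 00111101111000 = 3960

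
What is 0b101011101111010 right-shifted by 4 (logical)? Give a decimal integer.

x = 101011101111010
shift right by 4 → 000010101110111 = 1399
(equivalently, floor(22394 / 16))

1399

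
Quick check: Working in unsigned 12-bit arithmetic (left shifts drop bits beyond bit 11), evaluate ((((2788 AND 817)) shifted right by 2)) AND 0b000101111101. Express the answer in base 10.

2788 = 101011100100
817 = 001100110001
→ AND → 001000100000 = 544
→ shifted right by 2 → 000010001000 = 136
0b000101111101 = 000101111101
→ AND → 000000001000 = 8

8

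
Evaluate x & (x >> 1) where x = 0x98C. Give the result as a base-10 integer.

x = 100110001100 = 2444
x>>1 = 010011000110
AND  = 000010000100 = 132
(x & (x >> 1) has a 1 wherever x has two consecutive 1 bits.)

132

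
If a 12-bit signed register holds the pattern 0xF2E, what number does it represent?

-210

pattern = 111100101110 (MSB is 1 ⇒ negative)
Invert: 000011010001, add 1 → 000011010010 = 210, so the value is -210.
(Equivalently: 3886 - 2^12 = 3886 - 4096 = -210.)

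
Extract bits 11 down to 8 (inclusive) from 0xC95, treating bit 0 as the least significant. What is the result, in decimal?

12

v = 110010010101
Shift right by 8: 1100
Mask low 4 bits: 1100 = 12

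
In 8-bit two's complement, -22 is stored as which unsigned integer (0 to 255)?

22 in 8 bits: 00010110
Invert: 11101001
Add 1:  11101010 = 234
(Check: 2^8 - 22 = 256 - 22 = 234.)

234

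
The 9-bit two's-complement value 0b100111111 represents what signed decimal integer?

pattern = 100111111 (MSB is 1 ⇒ negative)
Invert: 011000000, add 1 → 011000001 = 193, so the value is -193.
(Equivalently: 319 - 2^9 = 319 - 512 = -193.)

-193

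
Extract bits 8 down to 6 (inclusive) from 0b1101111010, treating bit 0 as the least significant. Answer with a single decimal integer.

5

v = 1101111010
Shift right by 6: 1101
Mask low 3 bits: 101 = 5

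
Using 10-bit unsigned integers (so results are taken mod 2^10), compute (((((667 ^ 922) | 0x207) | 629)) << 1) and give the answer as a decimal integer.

750

667 = 1010011011
922 = 1110011010
→ ^ → 0100000001 = 257
0x207 = 1000000111
→ | → 1100000111 = 775
629 = 1001110101
→ | → 1101110111 = 887
→ << 1 (mod 2^10) → 1011101110 = 750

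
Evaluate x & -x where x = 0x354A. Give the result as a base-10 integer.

2

x = 11010101001010 = 13642
-x (two's complement) = …00101010110110
AND   = 00000000000010 = 2
(x & -x isolates the lowest set bit of x.)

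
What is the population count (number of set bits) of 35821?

35821 = 1000101111101101
Count the 1s: 1 + 1 + 1 + 1 + 1 + 1 + 1 + 1 + 1 + 1 = 10

10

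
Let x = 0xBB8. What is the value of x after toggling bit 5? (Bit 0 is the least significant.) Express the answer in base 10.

2968

x = 0101110111000
bit 5 is currently 1; toggle it via x ^ (1 << 5) = x ^ 32
→ 0101110011000 = 2968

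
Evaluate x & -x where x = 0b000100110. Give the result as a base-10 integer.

2

x = 100110 = 38
-x (two's complement) = …011010
AND   = 000010 = 2
(x & -x isolates the lowest set bit of x.)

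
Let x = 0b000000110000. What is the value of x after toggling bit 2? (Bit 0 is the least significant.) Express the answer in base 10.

x = 000000110000
bit 2 is currently 0; toggle it via x ^ (1 << 2) = x ^ 4
→ 000000110100 = 52

52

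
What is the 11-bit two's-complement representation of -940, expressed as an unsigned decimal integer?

1108

940 in 11 bits: 01110101100
Invert: 10001010011
Add 1:  10001010100 = 1108
(Check: 2^11 - 940 = 2048 - 940 = 1108.)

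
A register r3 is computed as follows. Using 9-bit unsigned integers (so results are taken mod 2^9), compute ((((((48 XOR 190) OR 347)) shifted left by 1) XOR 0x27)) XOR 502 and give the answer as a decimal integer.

48 = 000110000
190 = 010111110
→ XOR → 010001110 = 142
347 = 101011011
→ OR → 111011111 = 479
→ shifted left by 1 (mod 2^9) → 110111110 = 446
0x27 = 000100111
→ XOR → 110011001 = 409
502 = 111110110
→ XOR → 001101111 = 111

111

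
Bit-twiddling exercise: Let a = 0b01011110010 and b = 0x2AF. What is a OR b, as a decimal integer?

767

a = 1011110010
0x2AF = 1010101111
 OR → 1011111111 = 767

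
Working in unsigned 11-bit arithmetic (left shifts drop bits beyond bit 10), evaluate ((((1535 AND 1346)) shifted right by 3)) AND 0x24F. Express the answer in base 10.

1535 = 10111111111
1346 = 10101000010
→ AND → 10101000010 = 1346
→ shifted right by 3 → 00010101000 = 168
0x24F = 01001001111
→ AND → 00000001000 = 8

8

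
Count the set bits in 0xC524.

0xC524 = 1100010100100100
Count the 1s: 1 + 1 + 1 + 1 + 1 + 1 = 6

6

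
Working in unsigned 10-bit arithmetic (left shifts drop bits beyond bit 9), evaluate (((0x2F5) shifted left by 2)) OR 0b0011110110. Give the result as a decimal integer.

0x2F5 = 1011110101
→ shifted left by 2 (mod 2^10) → 1111010100 = 980
0b0011110110 = 0011110110
→ OR → 1111110110 = 1014

1014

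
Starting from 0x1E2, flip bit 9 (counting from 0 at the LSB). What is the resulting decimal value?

994

x = 00000111100010
bit 9 is currently 0; toggle it via x ^ (1 << 9) = x ^ 512
→ 00001111100010 = 994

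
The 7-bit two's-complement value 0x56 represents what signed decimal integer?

pattern = 1010110 (MSB is 1 ⇒ negative)
Invert: 0101001, add 1 → 0101010 = 42, so the value is -42.
(Equivalently: 86 - 2^7 = 86 - 128 = -42.)

-42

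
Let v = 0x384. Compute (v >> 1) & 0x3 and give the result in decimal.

v = 1110000100
Shift right by 1: 111000010
Mask low 2 bits: 10 = 2

2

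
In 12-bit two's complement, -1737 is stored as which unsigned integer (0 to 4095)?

1737 in 12 bits: 011011001001
Invert: 100100110110
Add 1:  100100110111 = 2359
(Check: 2^12 - 1737 = 4096 - 1737 = 2359.)

2359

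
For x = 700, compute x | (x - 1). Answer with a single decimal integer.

703

x = 1010111100 = 700
x - 1 = 1010111011
OR    = 1010111111 = 703
(x | (x - 1) sets all bits below the lowest set bit.)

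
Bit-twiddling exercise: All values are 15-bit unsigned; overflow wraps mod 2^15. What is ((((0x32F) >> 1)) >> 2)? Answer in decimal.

101

0x32F = 000001100101111
→ >> 1 → 000000110010111 = 407
→ >> 2 → 000000001100101 = 101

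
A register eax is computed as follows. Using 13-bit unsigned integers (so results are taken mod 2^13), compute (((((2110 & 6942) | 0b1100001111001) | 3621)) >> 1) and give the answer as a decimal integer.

3903

2110 = 0100000111110
6942 = 1101100011110
→ & → 0100000011110 = 2078
0b1100001111001 = 1100001111001
→ | → 1100001111111 = 6271
3621 = 0111000100101
→ | → 1111001111111 = 7807
→ >> 1 → 0111100111111 = 3903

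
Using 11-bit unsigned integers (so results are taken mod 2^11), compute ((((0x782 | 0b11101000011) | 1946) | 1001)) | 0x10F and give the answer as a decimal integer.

2047

0x782 = 11110000010
0b11101000011 = 11101000011
→ | → 11111000011 = 1987
1946 = 11110011010
→ | → 11111011011 = 2011
1001 = 01111101001
→ | → 11111111011 = 2043
0x10F = 00100001111
→ | → 11111111111 = 2047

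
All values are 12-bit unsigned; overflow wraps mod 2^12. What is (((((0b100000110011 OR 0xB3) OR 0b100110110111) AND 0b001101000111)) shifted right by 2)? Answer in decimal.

0b100000110011 = 100000110011
0xB3 = 000010110011
→ OR → 100010110011 = 2227
0b100110110111 = 100110110111
→ OR → 100110110111 = 2487
0b001101000111 = 001101000111
→ AND → 000100000111 = 263
→ shifted right by 2 → 000001000001 = 65

65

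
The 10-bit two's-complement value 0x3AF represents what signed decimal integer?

-81

pattern = 1110101111 (MSB is 1 ⇒ negative)
Invert: 0001010000, add 1 → 0001010001 = 81, so the value is -81.
(Equivalently: 943 - 2^10 = 943 - 1024 = -81.)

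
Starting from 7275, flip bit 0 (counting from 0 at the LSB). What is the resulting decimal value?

x = 1110001101011
bit 0 is currently 1; toggle it via x ^ (1 << 0) = x ^ 1
→ 1110001101010 = 7274

7274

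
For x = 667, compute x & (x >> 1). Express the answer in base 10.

x = 1010011011 = 667
x>>1 = 0101001101
AND  = 0000001001 = 9
(x & (x >> 1) has a 1 wherever x has two consecutive 1 bits.)

9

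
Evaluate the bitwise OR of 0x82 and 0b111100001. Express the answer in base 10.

483

0x82 = 010000010
b = 111100001
 OR → 111100011 = 483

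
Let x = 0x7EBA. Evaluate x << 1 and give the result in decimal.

0x7EBA = 0111111010111010
shift left by 1 → 1111110101110100 = 64884
(equivalently, 32442 × 2^1 = 32442 × 2)

64884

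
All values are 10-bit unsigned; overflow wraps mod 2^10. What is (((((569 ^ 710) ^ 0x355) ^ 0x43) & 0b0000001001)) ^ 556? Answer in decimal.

569 = 1000111001
710 = 1011000110
→ ^ → 0011111111 = 255
0x355 = 1101010101
→ ^ → 1110101010 = 938
0x43 = 0001000011
→ ^ → 1111101001 = 1001
0b0000001001 = 0000001001
→ & → 0000001001 = 9
556 = 1000101100
→ ^ → 1000100101 = 549

549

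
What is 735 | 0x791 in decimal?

2015

735 = 01011011111
0x791 = 11110010001
 OR → 11111011111 = 2015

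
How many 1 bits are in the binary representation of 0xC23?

0xC23 = 110000100011
Count the 1s: 1 + 1 + 1 + 1 + 1 = 5

5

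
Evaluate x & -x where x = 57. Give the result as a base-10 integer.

1

x = 111001 = 57
-x (two's complement) = …000111
AND   = 000001 = 1
(x & -x isolates the lowest set bit of x.)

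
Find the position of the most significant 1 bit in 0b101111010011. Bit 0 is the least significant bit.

11

0b101111010011 = 101111010011
The topmost 1 is at position 11 (since 2^11 = 2048 ≤ 3027 < 4096).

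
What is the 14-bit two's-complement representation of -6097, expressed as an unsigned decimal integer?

6097 in 14 bits: 01011111010001
Invert: 10100000101110
Add 1:  10100000101111 = 10287
(Check: 2^14 - 6097 = 16384 - 6097 = 10287.)

10287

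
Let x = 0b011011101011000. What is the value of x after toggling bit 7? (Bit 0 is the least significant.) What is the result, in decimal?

x = 011011101011000
bit 7 is currently 0; toggle it via x ^ (1 << 7) = x ^ 128
→ 011011111011000 = 14296

14296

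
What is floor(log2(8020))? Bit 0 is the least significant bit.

12

8020 = 1111101010100
The topmost 1 is at position 12 (since 2^12 = 4096 ≤ 8020 < 8192).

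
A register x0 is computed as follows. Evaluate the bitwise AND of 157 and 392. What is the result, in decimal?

157 = 010011101
392 = 110001000
AND → 010001000 = 136

136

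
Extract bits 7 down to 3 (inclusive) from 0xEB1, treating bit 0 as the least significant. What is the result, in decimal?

v = 111010110001
Shift right by 3: 111010110
Mask low 5 bits: 10110 = 22

22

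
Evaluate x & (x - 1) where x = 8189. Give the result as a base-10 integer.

8188

x = 1111111111101 = 8189
x - 1 = 1111111111100
AND   = 1111111111100 = 8188
(x & (x - 1) clears the lowest set bit of x.)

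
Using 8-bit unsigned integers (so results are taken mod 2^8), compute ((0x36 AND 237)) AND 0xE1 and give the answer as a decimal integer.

32

0x36 = 00110110
237 = 11101101
→ AND → 00100100 = 36
0xE1 = 11100001
→ AND → 00100000 = 32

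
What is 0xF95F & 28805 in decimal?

0xF95F = 1111100101011111
28805 = 0111000010000101
AND → 0111000000000101 = 28677

28677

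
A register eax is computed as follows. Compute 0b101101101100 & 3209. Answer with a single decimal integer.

2056

a = 101101101100
3209 = 110010001001
AND → 100000001000 = 2056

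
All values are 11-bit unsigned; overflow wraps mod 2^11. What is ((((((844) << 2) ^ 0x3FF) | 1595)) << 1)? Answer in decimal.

844 = 01101001100
→ << 2 (mod 2^11) → 10100110000 = 1328
0x3FF = 01111111111
→ ^ → 11011001111 = 1743
1595 = 11000111011
→ | → 11011111111 = 1791
→ << 1 (mod 2^11) → 10111111110 = 1534

1534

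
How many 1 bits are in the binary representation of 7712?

5

7712 = 1111000100000
Count the 1s: 1 + 1 + 1 + 1 + 1 = 5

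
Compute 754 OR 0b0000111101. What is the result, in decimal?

767

754 = 1011110010
b = 0000111101
 OR → 1011111111 = 767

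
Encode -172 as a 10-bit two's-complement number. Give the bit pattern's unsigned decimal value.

852

172 in 10 bits: 0010101100
Invert: 1101010011
Add 1:  1101010100 = 852
(Check: 2^10 - 172 = 1024 - 172 = 852.)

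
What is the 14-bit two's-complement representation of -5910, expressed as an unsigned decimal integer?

5910 in 14 bits: 01011100010110
Invert: 10100011101001
Add 1:  10100011101010 = 10474
(Check: 2^14 - 5910 = 16384 - 5910 = 10474.)

10474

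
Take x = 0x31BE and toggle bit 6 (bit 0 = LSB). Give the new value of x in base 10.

12798

x = 011000110111110
bit 6 is currently 0; toggle it via x ^ (1 << 6) = x ^ 64
→ 011000111111110 = 12798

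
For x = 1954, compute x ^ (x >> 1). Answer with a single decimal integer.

1139

x = 11110100010 = 1954
x>>1 = 01111010001
XOR  = 10001110011 = 1139
(x ^ (x >> 1) gives the standard binary-reflected Gray code of x.)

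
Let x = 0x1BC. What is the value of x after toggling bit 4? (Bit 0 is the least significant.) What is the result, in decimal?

x = 00110111100
bit 4 is currently 1; toggle it via x ^ (1 << 4) = x ^ 16
→ 00110101100 = 428

428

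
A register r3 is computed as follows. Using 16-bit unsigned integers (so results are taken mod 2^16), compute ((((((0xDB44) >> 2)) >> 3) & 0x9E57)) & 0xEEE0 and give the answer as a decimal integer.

1600

0xDB44 = 1101101101000100
→ >> 2 → 0011011011010001 = 14033
→ >> 3 → 0000011011011010 = 1754
0x9E57 = 1001111001010111
→ & → 0000011001010010 = 1618
0xEEE0 = 1110111011100000
→ & → 0000011001000000 = 1600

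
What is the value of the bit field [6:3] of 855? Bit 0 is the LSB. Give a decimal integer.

10

v = 01101010111
Shift right by 3: 01101010
Mask low 4 bits: 1010 = 10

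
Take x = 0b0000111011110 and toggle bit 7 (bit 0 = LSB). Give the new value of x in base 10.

350

x = 0000111011110
bit 7 is currently 1; toggle it via x ^ (1 << 7) = x ^ 128
→ 0000101011110 = 350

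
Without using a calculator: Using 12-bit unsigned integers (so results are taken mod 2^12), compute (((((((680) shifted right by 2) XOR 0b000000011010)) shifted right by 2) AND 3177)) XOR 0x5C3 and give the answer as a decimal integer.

1515

680 = 001010101000
→ shifted right by 2 → 000010101010 = 170
0b000000011010 = 000000011010
→ XOR → 000010110000 = 176
→ shifted right by 2 → 000000101100 = 44
3177 = 110001101001
→ AND → 000000101000 = 40
0x5C3 = 010111000011
→ XOR → 010111101011 = 1515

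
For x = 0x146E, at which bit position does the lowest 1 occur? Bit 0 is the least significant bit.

0x146E = 1010001101110
Trailing zeros: 1, so the lowest set bit is bit 1 (value 2).

1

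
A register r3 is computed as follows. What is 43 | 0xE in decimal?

47

43 = 101011
0xE = 001110
 OR → 101111 = 47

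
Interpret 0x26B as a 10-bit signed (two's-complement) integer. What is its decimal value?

-405

pattern = 1001101011 (MSB is 1 ⇒ negative)
Invert: 0110010100, add 1 → 0110010101 = 405, so the value is -405.
(Equivalently: 619 - 2^10 = 619 - 1024 = -405.)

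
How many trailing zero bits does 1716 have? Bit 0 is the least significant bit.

1716 = 11010110100
Trailing zeros: 2, so the lowest set bit is bit 2 (value 4).

2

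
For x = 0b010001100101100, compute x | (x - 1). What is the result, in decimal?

x = 10001100101100 = 9004
x - 1 = 10001100101011
OR    = 10001100101111 = 9007
(x | (x - 1) sets all bits below the lowest set bit.)

9007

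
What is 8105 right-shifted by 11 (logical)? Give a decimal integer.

3

8105 = 1111110101001
shift right by 11 → 0000000000011 = 3
(equivalently, floor(8105 / 2048))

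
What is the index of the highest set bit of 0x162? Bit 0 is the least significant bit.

8

0x162 = 101100010
The topmost 1 is at position 8 (since 2^8 = 256 ≤ 354 < 512).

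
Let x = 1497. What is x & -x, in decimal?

x = 10111011001 = 1497
-x (two's complement) = …01000100111
AND   = 00000000001 = 1
(x & -x isolates the lowest set bit of x.)

1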